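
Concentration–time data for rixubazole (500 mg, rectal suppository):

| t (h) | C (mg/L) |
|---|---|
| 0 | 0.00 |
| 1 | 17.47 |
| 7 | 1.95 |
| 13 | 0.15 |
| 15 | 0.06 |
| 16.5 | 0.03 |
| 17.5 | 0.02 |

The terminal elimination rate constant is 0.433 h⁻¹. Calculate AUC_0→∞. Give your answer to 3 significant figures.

AUC = 73.6 mg/L·h

Trapezoidal AUC_0→17.5:
  [0→1]: (0.00+17.47)/2 × 1 = 8.735
  [1→7]: (17.47+1.95)/2 × 6 = 58.26
  [7→13]: (1.95+0.15)/2 × 6 = 6.3
  [13→15]: (0.15+0.06)/2 × 2 = 0.21
  [15→16.5]: (0.06+0.03)/2 × 1.5 = 0.0675
  [16.5→17.5]: (0.03+0.02)/2 × 1 = 0.025
  Sum = 73.5975 mg/L·h
Extrapolated tail: C_last / k_e = 0.02 / 0.433 = 0.046
AUC_0→∞ = 73.5975 + 0.046 = 73.6435 mg/L·h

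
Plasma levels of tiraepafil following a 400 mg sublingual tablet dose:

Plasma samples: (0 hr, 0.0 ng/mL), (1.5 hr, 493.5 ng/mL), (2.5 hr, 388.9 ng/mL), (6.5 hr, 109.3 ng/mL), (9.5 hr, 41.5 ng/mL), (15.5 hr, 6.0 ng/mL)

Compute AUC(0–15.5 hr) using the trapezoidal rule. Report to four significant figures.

AUC = 2176 ng/mL·hr

Trapezoidal AUC_0→15.5:
  [0→1.5]: (0.0+493.5)/2 × 1.5 = 370.125
  [1.5→2.5]: (493.5+388.9)/2 × 1 = 441.2
  [2.5→6.5]: (388.9+109.3)/2 × 4 = 996.4
  [6.5→9.5]: (109.3+41.5)/2 × 3 = 226.2
  [9.5→15.5]: (41.5+6.0)/2 × 6 = 142.5
  Sum = 2176.425 ng/mL·hr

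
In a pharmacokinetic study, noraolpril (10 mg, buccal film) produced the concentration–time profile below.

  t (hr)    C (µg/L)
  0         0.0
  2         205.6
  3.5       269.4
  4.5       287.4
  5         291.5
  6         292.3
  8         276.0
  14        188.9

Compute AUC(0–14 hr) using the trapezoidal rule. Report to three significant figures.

AUC = 3240 µg/L·hr

Trapezoidal AUC_0→14:
  [0→2]: (0.0+205.6)/2 × 2 = 205.6
  [2→3.5]: (205.6+269.4)/2 × 1.5 = 356.25
  [3.5→4.5]: (269.4+287.4)/2 × 1 = 278.4
  [4.5→5]: (287.4+291.5)/2 × 0.5 = 144.725
  [5→6]: (291.5+292.3)/2 × 1 = 291.9
  [6→8]: (292.3+276.0)/2 × 2 = 568.3
  [8→14]: (276.0+188.9)/2 × 6 = 1394.7
  Sum = 3239.875 µg/L·hr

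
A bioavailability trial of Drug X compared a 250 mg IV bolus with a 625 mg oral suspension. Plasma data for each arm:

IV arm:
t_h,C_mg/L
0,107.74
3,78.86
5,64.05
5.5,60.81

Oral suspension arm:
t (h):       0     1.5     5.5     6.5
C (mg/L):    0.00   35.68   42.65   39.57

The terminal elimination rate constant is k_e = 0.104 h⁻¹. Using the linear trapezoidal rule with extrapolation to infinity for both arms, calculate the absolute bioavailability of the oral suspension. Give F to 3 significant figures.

Trapezoidal AUC_0→5.5 (IV):
  [0→3]: (107.74+78.86)/2 × 3 = 279.9
  [3→5]: (78.86+64.05)/2 × 2 = 142.91
  [5→5.5]: (64.05+60.81)/2 × 0.5 = 31.215
  Sum = 454.025 mg/L·h
IV tail: 60.81/0.104 = 584.712; AUC_iv,0→∞ = 454.025 + 584.712 = 1038.737 mg/L·h
Trapezoidal AUC_0→6.5 (oral suspension):
  [0→1.5]: (0.00+35.68)/2 × 1.5 = 26.76
  [1.5→5.5]: (35.68+42.65)/2 × 4 = 156.66
  [5.5→6.5]: (42.65+39.57)/2 × 1 = 41.11
  Sum = 224.53 mg/L·h
oral suspension tail: 39.57/0.104 = 380.481; AUC_ev,0→∞ = 224.53 + 380.481 = 605.011 mg/L·h
F = (AUC_ev/D_ev)/(AUC_iv/D_iv) = (605.011/625)/(1038.737/250) = 0.9680176/4.154948 = 0.2330

F = 0.233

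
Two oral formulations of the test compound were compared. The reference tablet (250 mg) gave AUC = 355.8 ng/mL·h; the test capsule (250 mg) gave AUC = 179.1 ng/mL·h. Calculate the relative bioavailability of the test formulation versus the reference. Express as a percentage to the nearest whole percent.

F_rel = (AUC_test/D_test) / (AUC_ref/D_ref)
      = (179.1/250) / (355.8/250)
      = 0.7164 / 1.4232 = 0.5034 = 50.34%

F_rel = 50%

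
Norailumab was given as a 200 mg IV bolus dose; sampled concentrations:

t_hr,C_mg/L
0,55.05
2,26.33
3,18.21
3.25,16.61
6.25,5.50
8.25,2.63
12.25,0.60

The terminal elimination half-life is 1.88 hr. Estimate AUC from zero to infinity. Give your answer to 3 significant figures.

Trapezoidal AUC_0→12.25:
  [0→2]: (55.05+26.33)/2 × 2 = 81.38
  [2→3]: (26.33+18.21)/2 × 1 = 22.27
  [3→3.25]: (18.21+16.61)/2 × 0.25 = 4.3525
  [3.25→6.25]: (16.61+5.50)/2 × 3 = 33.165
  [6.25→8.25]: (5.50+2.63)/2 × 2 = 8.13
  [8.25→12.25]: (2.63+0.60)/2 × 4 = 6.46
  Sum = 155.7575 mg/L·hr
k_e = ln2 / t½ = 0.693147 / 1.88 = 0.3687 hr^-1
Extrapolated tail: C_last / k_e = 0.60 / 0.3687 = 1.627
AUC_0→∞ = 155.7575 + 1.627 = 157.3845 mg/L·hr

AUC = 157 mg/L·hr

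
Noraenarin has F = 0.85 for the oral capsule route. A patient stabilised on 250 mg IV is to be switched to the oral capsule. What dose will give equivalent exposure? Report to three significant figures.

D_oral = 294 mg

For equal systemic exposure: F × D_ev = D_iv
D_ev = D_iv / F = 250 / 0.85 = 294.118 mg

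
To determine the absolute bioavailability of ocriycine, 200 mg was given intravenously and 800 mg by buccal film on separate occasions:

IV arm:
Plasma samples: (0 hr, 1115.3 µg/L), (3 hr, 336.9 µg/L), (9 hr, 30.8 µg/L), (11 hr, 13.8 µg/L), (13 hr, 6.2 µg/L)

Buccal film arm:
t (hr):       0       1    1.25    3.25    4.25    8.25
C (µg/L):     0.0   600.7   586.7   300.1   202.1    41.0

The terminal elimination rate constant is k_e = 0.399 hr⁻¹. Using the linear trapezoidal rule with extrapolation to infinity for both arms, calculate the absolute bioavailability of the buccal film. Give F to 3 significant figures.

Trapezoidal AUC_0→13 (IV):
  [0→3]: (1115.3+336.9)/2 × 3 = 2178.3
  [3→9]: (336.9+30.8)/2 × 6 = 1103.1
  [9→11]: (30.8+13.8)/2 × 2 = 44.6
  [11→13]: (13.8+6.2)/2 × 2 = 20.0
  Sum = 3346.0 µg/L·hr
IV tail: 6.2/0.399 = 15.539; AUC_iv,0→∞ = 3346.0 + 15.539 = 3361.539 µg/L·hr
Trapezoidal AUC_0→8.25 (buccal film):
  [0→1]: (0.0+600.7)/2 × 1 = 300.35
  [1→1.25]: (600.7+586.7)/2 × 0.25 = 148.425
  [1.25→3.25]: (586.7+300.1)/2 × 2 = 886.8
  [3.25→4.25]: (300.1+202.1)/2 × 1 = 251.1
  [4.25→8.25]: (202.1+41.0)/2 × 4 = 486.2
  Sum = 2072.875 µg/L·hr
buccal film tail: 41.0/0.399 = 102.757; AUC_ev,0→∞ = 2072.875 + 102.757 = 2175.632 µg/L·hr
F = (AUC_ev/D_ev)/(AUC_iv/D_iv) = (2175.632/800)/(3361.539/200) = 2.71954/16.807695 = 0.1618

F = 0.162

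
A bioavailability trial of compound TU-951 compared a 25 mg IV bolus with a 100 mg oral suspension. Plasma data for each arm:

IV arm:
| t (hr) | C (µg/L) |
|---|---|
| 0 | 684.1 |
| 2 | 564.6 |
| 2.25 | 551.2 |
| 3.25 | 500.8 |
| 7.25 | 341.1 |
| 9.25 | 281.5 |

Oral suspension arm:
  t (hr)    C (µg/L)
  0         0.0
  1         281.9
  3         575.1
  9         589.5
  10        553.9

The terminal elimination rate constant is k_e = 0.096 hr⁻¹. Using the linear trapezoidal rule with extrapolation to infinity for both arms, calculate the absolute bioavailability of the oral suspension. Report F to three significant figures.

F = 0.379

Trapezoidal AUC_0→9.25 (IV):
  [0→2]: (684.1+564.6)/2 × 2 = 1248.7
  [2→2.25]: (564.6+551.2)/2 × 0.25 = 139.475
  [2.25→3.25]: (551.2+500.8)/2 × 1 = 526.0
  [3.25→7.25]: (500.8+341.1)/2 × 4 = 1683.8
  [7.25→9.25]: (341.1+281.5)/2 × 2 = 622.6
  Sum = 4220.575 µg/L·hr
IV tail: 281.5/0.096 = 2932.292; AUC_iv,0→∞ = 4220.575 + 2932.292 = 7152.867 µg/L·hr
Trapezoidal AUC_0→10 (oral suspension):
  [0→1]: (0.0+281.9)/2 × 1 = 140.95
  [1→3]: (281.9+575.1)/2 × 2 = 857.0
  [3→9]: (575.1+589.5)/2 × 6 = 3493.8
  [9→10]: (589.5+553.9)/2 × 1 = 571.7
  Sum = 5063.45 µg/L·hr
oral suspension tail: 553.9/0.096 = 5769.792; AUC_ev,0→∞ = 5063.45 + 5769.792 = 10833.242 µg/L·hr
F = (AUC_ev/D_ev)/(AUC_iv/D_iv) = (10833.242/100)/(7152.867/25) = 108.33242/286.11468 = 0.3786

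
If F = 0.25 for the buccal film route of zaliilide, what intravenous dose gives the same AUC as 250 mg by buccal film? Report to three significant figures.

D_iv = 62.5 mg

Systemic exposure from an extravascular dose = F × D_ev, so the equivalent IV dose is F × D_ev.
D_iv = F × D_ev = 0.25 × 250 = 62.5 mg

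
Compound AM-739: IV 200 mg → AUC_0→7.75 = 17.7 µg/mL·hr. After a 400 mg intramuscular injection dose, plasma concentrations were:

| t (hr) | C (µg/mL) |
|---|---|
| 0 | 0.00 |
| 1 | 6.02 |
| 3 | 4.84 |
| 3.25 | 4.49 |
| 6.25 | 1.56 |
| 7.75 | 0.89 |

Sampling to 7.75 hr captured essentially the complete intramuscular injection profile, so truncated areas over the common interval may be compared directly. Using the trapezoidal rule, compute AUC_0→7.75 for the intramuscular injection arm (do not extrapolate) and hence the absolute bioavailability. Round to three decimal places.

F = 0.733

Trapezoidal AUC_0→7.75 (intramuscular injection):
  [0→1]: (0.00+6.02)/2 × 1 = 3.01
  [1→3]: (6.02+4.84)/2 × 2 = 10.86
  [3→3.25]: (4.84+4.49)/2 × 0.25 = 1.16625
  [3.25→6.25]: (4.49+1.56)/2 × 3 = 9.075
  [6.25→7.75]: (1.56+0.89)/2 × 1.5 = 1.8375
  Sum = 25.94875 µg/mL·hr
F = (AUC_ev/D_ev)/(AUC_iv/D_iv) = (25.94875/400)/(17.7/200) = 0.064871875/0.0885 = 0.7330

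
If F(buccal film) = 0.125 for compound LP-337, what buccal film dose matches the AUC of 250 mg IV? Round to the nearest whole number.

For equal systemic exposure: F × D_ev = D_iv
D_ev = D_iv / F = 250 / 0.125 = 2000 mg

D_buccal = 2000 mg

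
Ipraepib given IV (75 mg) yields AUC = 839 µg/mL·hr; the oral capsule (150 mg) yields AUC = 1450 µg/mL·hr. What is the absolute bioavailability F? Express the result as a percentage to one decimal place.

F = 86.4%

F = (AUC_ev / D_ev) / (AUC_iv / D_iv)
  = (1450/150) / (839/75)
  = 9.66667 / 11.1867 = 0.8641
  = 86.41%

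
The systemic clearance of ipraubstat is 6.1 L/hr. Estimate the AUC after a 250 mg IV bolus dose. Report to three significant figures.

AUC_0→∞ = Dose_iv / CL
        = 250 / 6.1 = 40.9836 mg/L·hr

AUC = 41.0 mg/L·hr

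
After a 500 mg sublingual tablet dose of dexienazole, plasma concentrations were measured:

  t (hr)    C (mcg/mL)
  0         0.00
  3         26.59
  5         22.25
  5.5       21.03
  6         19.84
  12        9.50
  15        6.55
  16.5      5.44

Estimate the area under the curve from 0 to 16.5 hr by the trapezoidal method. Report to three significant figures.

AUC = 231 mcg/mL·hr

Trapezoidal AUC_0→16.5:
  [0→3]: (0.00+26.59)/2 × 3 = 39.885
  [3→5]: (26.59+22.25)/2 × 2 = 48.84
  [5→5.5]: (22.25+21.03)/2 × 0.5 = 10.82
  [5.5→6]: (21.03+19.84)/2 × 0.5 = 10.2175
  [6→12]: (19.84+9.50)/2 × 6 = 88.02
  [12→15]: (9.50+6.55)/2 × 3 = 24.075
  [15→16.5]: (6.55+5.44)/2 × 1.5 = 8.9925
  Sum = 230.85 mcg/mL·hr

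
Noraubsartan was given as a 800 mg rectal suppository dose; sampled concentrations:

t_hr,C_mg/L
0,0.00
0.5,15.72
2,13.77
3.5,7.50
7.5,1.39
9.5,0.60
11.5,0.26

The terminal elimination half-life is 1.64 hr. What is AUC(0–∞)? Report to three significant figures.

Trapezoidal AUC_0→11.5:
  [0→0.5]: (0.00+15.72)/2 × 0.5 = 3.93
  [0.5→2]: (15.72+13.77)/2 × 1.5 = 22.1175
  [2→3.5]: (13.77+7.50)/2 × 1.5 = 15.9525
  [3.5→7.5]: (7.50+1.39)/2 × 4 = 17.78
  [7.5→9.5]: (1.39+0.60)/2 × 2 = 1.99
  [9.5→11.5]: (0.60+0.26)/2 × 2 = 0.86
  Sum = 62.63 mg/L·hr
k_e = ln2 / t½ = 0.693147 / 1.64 = 0.4227 hr^-1
Extrapolated tail: C_last / k_e = 0.26 / 0.4227 = 0.615
AUC_0→∞ = 62.63 + 0.615 = 63.245 mg/L·hr

AUC = 63.2 mg/L·hr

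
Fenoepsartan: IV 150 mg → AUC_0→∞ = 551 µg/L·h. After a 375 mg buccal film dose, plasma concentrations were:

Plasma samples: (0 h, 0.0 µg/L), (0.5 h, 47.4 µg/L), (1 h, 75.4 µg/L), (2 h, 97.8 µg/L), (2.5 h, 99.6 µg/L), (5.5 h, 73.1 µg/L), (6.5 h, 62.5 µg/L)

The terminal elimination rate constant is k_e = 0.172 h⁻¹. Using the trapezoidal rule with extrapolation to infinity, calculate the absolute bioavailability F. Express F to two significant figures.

Trapezoidal AUC_0→6.5 (buccal film):
  [0→0.5]: (0.0+47.4)/2 × 0.5 = 11.85
  [0.5→1]: (47.4+75.4)/2 × 0.5 = 30.7
  [1→2]: (75.4+97.8)/2 × 1 = 86.6
  [2→2.5]: (97.8+99.6)/2 × 0.5 = 49.35
  [2.5→5.5]: (99.6+73.1)/2 × 3 = 259.05
  [5.5→6.5]: (73.1+62.5)/2 × 1 = 67.8
  Sum = 505.35 µg/L·h
Tail: C_last/k_e = 62.5/0.172 = 363.372
AUC_0→∞ (buccal film) = 505.35 + 363.372 = 868.722 µg/L·h
F = (AUC_ev/D_ev)/(AUC_iv/D_iv) = (868.722/375)/(551/150) = 2.316592/3.67333 = 0.6307

F = 0.63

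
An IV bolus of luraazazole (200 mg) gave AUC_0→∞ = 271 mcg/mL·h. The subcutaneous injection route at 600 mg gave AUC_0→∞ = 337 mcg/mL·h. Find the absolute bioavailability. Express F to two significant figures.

F = 0.41

F = (AUC_ev / D_ev) / (AUC_iv / D_iv)
  = (337/600) / (271/200)
  = 0.561667 / 1.355 = 0.4145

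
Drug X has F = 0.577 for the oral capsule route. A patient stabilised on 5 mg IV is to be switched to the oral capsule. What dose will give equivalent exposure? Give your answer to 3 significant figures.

D_oral = 8.67 mg

For equal systemic exposure: F × D_ev = D_iv
D_ev = D_iv / F = 5 / 0.577 = 8.66551 mg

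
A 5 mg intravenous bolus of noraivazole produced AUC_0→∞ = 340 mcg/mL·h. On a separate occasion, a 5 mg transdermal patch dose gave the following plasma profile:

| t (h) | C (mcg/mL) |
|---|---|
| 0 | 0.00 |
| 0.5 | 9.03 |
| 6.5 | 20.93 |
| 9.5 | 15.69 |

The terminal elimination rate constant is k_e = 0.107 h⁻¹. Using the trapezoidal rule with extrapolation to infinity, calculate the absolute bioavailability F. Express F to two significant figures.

F = 0.86

Trapezoidal AUC_0→9.5 (transdermal patch):
  [0→0.5]: (0.00+9.03)/2 × 0.5 = 2.2575
  [0.5→6.5]: (9.03+20.93)/2 × 6 = 89.88
  [6.5→9.5]: (20.93+15.69)/2 × 3 = 54.93
  Sum = 147.0675 mcg/mL·h
Tail: C_last/k_e = 15.69/0.107 = 146.636
AUC_0→∞ (transdermal patch) = 147.0675 + 146.636 = 293.7035 mcg/mL·h
F = (AUC_ev/D_ev)/(AUC_iv/D_iv) = (293.7035/5)/(340/5) = 58.7407/68 = 0.8638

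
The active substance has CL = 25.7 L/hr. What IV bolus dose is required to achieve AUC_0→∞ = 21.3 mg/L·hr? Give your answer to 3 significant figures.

Dose_iv = CL × AUC_0→∞
     = 25.7 × 21.3 = 547.41 mg

Dose = 547 mg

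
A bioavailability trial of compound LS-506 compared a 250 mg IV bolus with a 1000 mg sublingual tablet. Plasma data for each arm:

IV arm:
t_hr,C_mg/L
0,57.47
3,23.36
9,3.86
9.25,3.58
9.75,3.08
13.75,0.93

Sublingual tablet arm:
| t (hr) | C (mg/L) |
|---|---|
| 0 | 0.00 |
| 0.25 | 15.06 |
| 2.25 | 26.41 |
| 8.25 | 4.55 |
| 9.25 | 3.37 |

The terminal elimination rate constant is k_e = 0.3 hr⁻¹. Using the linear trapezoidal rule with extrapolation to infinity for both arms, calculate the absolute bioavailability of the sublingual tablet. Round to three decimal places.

F = 0.175

Trapezoidal AUC_0→13.75 (IV):
  [0→3]: (57.47+23.36)/2 × 3 = 121.245
  [3→9]: (23.36+3.86)/2 × 6 = 81.66
  [9→9.25]: (3.86+3.58)/2 × 0.25 = 0.93
  [9.25→9.75]: (3.58+3.08)/2 × 0.5 = 1.665
  [9.75→13.75]: (3.08+0.93)/2 × 4 = 8.02
  Sum = 213.52 mg/L·hr
IV tail: 0.93/0.3 = 3.100; AUC_iv,0→∞ = 213.52 + 3.100 = 216.62 mg/L·hr
Trapezoidal AUC_0→9.25 (sublingual tablet):
  [0→0.25]: (0.00+15.06)/2 × 0.25 = 1.8825
  [0.25→2.25]: (15.06+26.41)/2 × 2 = 41.47
  [2.25→8.25]: (26.41+4.55)/2 × 6 = 92.88
  [8.25→9.25]: (4.55+3.37)/2 × 1 = 3.96
  Sum = 140.1925 mg/L·hr
sublingual tablet tail: 3.37/0.3 = 11.233; AUC_ev,0→∞ = 140.1925 + 11.233 = 151.4255 mg/L·hr
F = (AUC_ev/D_ev)/(AUC_iv/D_iv) = (151.4255/1000)/(216.62/250) = 0.1514255/0.86648 = 0.1748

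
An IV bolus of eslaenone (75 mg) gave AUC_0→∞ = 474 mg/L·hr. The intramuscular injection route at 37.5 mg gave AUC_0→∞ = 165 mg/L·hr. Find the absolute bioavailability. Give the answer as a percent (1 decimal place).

F = (AUC_ev / D_ev) / (AUC_iv / D_iv)
  = (165/37.5) / (474/75)
  = 4.4 / 6.32 = 0.6962
  = 69.62%

F = 69.6%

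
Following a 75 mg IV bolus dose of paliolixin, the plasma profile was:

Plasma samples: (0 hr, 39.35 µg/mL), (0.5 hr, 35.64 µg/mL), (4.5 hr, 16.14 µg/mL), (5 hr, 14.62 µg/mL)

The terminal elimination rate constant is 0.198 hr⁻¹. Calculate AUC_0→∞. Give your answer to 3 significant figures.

AUC = 204 µg/mL·hr

Trapezoidal AUC_0→5:
  [0→0.5]: (39.35+35.64)/2 × 0.5 = 18.7475
  [0.5→4.5]: (35.64+16.14)/2 × 4 = 103.56
  [4.5→5]: (16.14+14.62)/2 × 0.5 = 7.69
  Sum = 129.9975 µg/mL·hr
Extrapolated tail: C_last / k_e = 14.62 / 0.198 = 73.838
AUC_0→∞ = 129.9975 + 73.838 = 203.8355 µg/mL·hr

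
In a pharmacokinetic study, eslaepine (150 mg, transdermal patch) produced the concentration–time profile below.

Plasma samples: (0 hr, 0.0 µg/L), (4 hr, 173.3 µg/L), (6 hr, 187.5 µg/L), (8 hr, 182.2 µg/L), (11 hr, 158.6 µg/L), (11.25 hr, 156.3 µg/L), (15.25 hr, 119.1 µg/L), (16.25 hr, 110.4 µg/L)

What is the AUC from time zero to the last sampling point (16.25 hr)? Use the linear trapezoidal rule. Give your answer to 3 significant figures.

Trapezoidal AUC_0→16.25:
  [0→4]: (0.0+173.3)/2 × 4 = 346.6
  [4→6]: (173.3+187.5)/2 × 2 = 360.8
  [6→8]: (187.5+182.2)/2 × 2 = 369.7
  [8→11]: (182.2+158.6)/2 × 3 = 511.2
  [11→11.25]: (158.6+156.3)/2 × 0.25 = 39.3625
  [11.25→15.25]: (156.3+119.1)/2 × 4 = 550.8
  [15.25→16.25]: (119.1+110.4)/2 × 1 = 114.75
  Sum = 2293.2125 µg/L·hr

AUC = 2290 µg/L·hr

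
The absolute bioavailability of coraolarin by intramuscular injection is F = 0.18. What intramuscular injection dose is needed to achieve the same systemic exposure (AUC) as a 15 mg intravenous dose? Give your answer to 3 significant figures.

For equal systemic exposure: F × D_ev = D_iv
D_ev = D_iv / F = 15 / 0.18 = 83.3333 mg

D_intramuscular = 83.3 mg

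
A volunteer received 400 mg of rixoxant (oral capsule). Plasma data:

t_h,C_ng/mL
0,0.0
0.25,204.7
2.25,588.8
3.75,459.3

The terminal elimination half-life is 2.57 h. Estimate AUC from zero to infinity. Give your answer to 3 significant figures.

AUC = 3310 ng/mL·h

Trapezoidal AUC_0→3.75:
  [0→0.25]: (0.0+204.7)/2 × 0.25 = 25.5875
  [0.25→2.25]: (204.7+588.8)/2 × 2 = 793.5
  [2.25→3.75]: (588.8+459.3)/2 × 1.5 = 786.075
  Sum = 1605.1625 ng/mL·h
k_e = ln2 / t½ = 0.693147 / 2.57 = 0.2697 h^-1
Extrapolated tail: C_last / k_e = 459.3 / 0.2697 = 1703.003
AUC_0→∞ = 1605.1625 + 1703.003 = 3308.1655 ng/mL·h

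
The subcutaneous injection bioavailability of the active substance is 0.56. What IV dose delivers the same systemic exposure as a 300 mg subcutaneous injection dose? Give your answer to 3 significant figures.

Systemic exposure from an extravascular dose = F × D_ev, so the equivalent IV dose is F × D_ev.
D_iv = F × D_ev = 0.56 × 300 = 168 mg

D_iv = 168 mg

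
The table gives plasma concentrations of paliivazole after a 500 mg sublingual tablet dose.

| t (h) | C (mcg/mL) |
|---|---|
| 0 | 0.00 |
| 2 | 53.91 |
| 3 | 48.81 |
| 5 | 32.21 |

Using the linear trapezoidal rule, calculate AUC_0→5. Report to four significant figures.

Trapezoidal AUC_0→5:
  [0→2]: (0.00+53.91)/2 × 2 = 53.91
  [2→3]: (53.91+48.81)/2 × 1 = 51.36
  [3→5]: (48.81+32.21)/2 × 2 = 81.02
  Sum = 186.29 mcg/mL·h

AUC = 186.3 mcg/mL·h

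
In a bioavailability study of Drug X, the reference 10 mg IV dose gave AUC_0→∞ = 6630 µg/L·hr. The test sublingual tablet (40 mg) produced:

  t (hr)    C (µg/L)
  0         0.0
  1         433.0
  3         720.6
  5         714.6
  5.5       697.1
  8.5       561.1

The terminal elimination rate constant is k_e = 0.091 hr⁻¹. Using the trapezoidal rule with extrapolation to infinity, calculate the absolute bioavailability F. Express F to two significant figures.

F = 0.42

Trapezoidal AUC_0→8.5 (sublingual tablet):
  [0→1]: (0.0+433.0)/2 × 1 = 216.5
  [1→3]: (433.0+720.6)/2 × 2 = 1153.6
  [3→5]: (720.6+714.6)/2 × 2 = 1435.2
  [5→5.5]: (714.6+697.1)/2 × 0.5 = 352.925
  [5.5→8.5]: (697.1+561.1)/2 × 3 = 1887.3
  Sum = 5045.525 µg/L·hr
Tail: C_last/k_e = 561.1/0.091 = 6165.934
AUC_0→∞ (sublingual tablet) = 5045.525 + 6165.934 = 11211.459 µg/L·hr
F = (AUC_ev/D_ev)/(AUC_iv/D_iv) = (11211.459/40)/(6630/10) = 280.286/663 = 0.4228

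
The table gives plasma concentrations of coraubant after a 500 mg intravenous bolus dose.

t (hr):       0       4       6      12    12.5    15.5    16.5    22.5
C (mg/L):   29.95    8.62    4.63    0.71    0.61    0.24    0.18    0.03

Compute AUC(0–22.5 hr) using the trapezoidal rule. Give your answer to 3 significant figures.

Trapezoidal AUC_0→22.5:
  [0→4]: (29.95+8.62)/2 × 4 = 77.14
  [4→6]: (8.62+4.63)/2 × 2 = 13.25
  [6→12]: (4.63+0.71)/2 × 6 = 16.02
  [12→12.5]: (0.71+0.61)/2 × 0.5 = 0.33
  [12.5→15.5]: (0.61+0.24)/2 × 3 = 1.275
  [15.5→16.5]: (0.24+0.18)/2 × 1 = 0.21
  [16.5→22.5]: (0.18+0.03)/2 × 6 = 0.63
  Sum = 108.855 mg/L·hr

AUC = 109 mg/L·hr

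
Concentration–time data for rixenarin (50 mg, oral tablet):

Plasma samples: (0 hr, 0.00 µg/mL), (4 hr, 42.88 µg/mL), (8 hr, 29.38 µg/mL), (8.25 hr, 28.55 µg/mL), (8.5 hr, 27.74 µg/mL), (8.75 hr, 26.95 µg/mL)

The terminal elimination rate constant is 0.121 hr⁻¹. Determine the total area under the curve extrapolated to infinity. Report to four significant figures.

Trapezoidal AUC_0→8.75:
  [0→4]: (0.00+42.88)/2 × 4 = 85.76
  [4→8]: (42.88+29.38)/2 × 4 = 144.52
  [8→8.25]: (29.38+28.55)/2 × 0.25 = 7.24125
  [8.25→8.5]: (28.55+27.74)/2 × 0.25 = 7.03625
  [8.5→8.75]: (27.74+26.95)/2 × 0.25 = 6.83625
  Sum = 251.39375 µg/mL·hr
Extrapolated tail: C_last / k_e = 26.95 / 0.121 = 222.727
AUC_0→∞ = 251.39375 + 222.727 = 474.12075 µg/mL·hr

AUC = 474.1 µg/mL·hr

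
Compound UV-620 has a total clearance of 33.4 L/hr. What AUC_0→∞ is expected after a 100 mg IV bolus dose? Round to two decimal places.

AUC_0→∞ = Dose_iv / CL
        = 100 / 33.4 = 2.99401 mg/L·hr

AUC = 2.99 mg/L·hr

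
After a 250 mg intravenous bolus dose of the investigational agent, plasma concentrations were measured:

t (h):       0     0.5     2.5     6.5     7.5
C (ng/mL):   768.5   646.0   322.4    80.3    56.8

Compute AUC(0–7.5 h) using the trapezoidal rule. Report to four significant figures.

AUC = 2196 ng/mL·h

Trapezoidal AUC_0→7.5:
  [0→0.5]: (768.5+646.0)/2 × 0.5 = 353.625
  [0.5→2.5]: (646.0+322.4)/2 × 2 = 968.4
  [2.5→6.5]: (322.4+80.3)/2 × 4 = 805.4
  [6.5→7.5]: (80.3+56.8)/2 × 1 = 68.55
  Sum = 2195.975 ng/mL·h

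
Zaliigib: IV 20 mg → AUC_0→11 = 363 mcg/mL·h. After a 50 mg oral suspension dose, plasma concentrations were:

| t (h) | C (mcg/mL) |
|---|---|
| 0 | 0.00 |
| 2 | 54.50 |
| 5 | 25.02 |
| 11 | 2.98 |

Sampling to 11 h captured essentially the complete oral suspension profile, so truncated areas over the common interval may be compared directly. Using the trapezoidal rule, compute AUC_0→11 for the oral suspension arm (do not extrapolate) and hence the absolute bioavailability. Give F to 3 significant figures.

Trapezoidal AUC_0→11 (oral suspension):
  [0→2]: (0.00+54.50)/2 × 2 = 54.5
  [2→5]: (54.50+25.02)/2 × 3 = 119.28
  [5→11]: (25.02+2.98)/2 × 6 = 84.0
  Sum = 257.78 mcg/mL·h
F = (AUC_ev/D_ev)/(AUC_iv/D_iv) = (257.78/50)/(363/20) = 5.1556/18.15 = 0.2841

F = 0.284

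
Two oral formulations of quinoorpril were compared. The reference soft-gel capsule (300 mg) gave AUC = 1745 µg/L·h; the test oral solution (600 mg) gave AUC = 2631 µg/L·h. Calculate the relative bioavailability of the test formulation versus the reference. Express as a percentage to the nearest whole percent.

F_rel = 75%

F_rel = (AUC_test/D_test) / (AUC_ref/D_ref)
      = (2631/600) / (1745/300)
      = 4.385 / 5.81667 = 0.7539 = 75.39%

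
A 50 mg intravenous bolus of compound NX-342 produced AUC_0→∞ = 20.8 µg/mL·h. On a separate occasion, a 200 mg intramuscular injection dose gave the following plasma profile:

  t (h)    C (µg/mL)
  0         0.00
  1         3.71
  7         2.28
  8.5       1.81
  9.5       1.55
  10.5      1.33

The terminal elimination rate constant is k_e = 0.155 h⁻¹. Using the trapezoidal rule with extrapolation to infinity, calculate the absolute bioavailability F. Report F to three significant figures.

F = 0.416

Trapezoidal AUC_0→10.5 (intramuscular injection):
  [0→1]: (0.00+3.71)/2 × 1 = 1.855
  [1→7]: (3.71+2.28)/2 × 6 = 17.97
  [7→8.5]: (2.28+1.81)/2 × 1.5 = 3.0675
  [8.5→9.5]: (1.81+1.55)/2 × 1 = 1.68
  [9.5→10.5]: (1.55+1.33)/2 × 1 = 1.44
  Sum = 26.0125 µg/mL·h
Tail: C_last/k_e = 1.33/0.155 = 8.581
AUC_0→∞ (intramuscular injection) = 26.0125 + 8.581 = 34.5935 µg/mL·h
F = (AUC_ev/D_ev)/(AUC_iv/D_iv) = (34.5935/200)/(20.8/50) = 0.1729675/0.416 = 0.4158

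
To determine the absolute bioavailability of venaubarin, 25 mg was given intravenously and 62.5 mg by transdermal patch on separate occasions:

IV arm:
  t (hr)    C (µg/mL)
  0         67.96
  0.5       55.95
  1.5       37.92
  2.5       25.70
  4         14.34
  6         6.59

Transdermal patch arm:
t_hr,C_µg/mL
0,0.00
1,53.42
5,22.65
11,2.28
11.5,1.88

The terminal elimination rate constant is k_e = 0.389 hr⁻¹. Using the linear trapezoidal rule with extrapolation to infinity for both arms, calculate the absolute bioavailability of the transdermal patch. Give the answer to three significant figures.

F = 0.584

Trapezoidal AUC_0→6 (IV):
  [0→0.5]: (67.96+55.95)/2 × 0.5 = 30.9775
  [0.5→1.5]: (55.95+37.92)/2 × 1 = 46.935
  [1.5→2.5]: (37.92+25.70)/2 × 1 = 31.81
  [2.5→4]: (25.70+14.34)/2 × 1.5 = 30.03
  [4→6]: (14.34+6.59)/2 × 2 = 20.93
  Sum = 160.6825 µg/mL·hr
IV tail: 6.59/0.389 = 16.941; AUC_iv,0→∞ = 160.6825 + 16.941 = 177.6235 µg/mL·hr
Trapezoidal AUC_0→11.5 (transdermal patch):
  [0→1]: (0.00+53.42)/2 × 1 = 26.71
  [1→5]: (53.42+22.65)/2 × 4 = 152.14
  [5→11]: (22.65+2.28)/2 × 6 = 74.79
  [11→11.5]: (2.28+1.88)/2 × 0.5 = 1.04
  Sum = 254.68 µg/mL·hr
transdermal patch tail: 1.88/0.389 = 4.833; AUC_ev,0→∞ = 254.68 + 4.833 = 259.513 µg/mL·hr
F = (AUC_ev/D_ev)/(AUC_iv/D_iv) = (259.513/62.5)/(177.6235/25) = 4.152208/7.10494 = 0.5844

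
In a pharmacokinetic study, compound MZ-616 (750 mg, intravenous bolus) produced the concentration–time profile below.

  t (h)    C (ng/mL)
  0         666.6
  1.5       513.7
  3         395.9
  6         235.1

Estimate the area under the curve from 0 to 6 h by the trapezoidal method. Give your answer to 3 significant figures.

AUC = 2510 ng/mL·h

Trapezoidal AUC_0→6:
  [0→1.5]: (666.6+513.7)/2 × 1.5 = 885.225
  [1.5→3]: (513.7+395.9)/2 × 1.5 = 682.2
  [3→6]: (395.9+235.1)/2 × 3 = 946.5
  Sum = 2513.925 ng/mL·h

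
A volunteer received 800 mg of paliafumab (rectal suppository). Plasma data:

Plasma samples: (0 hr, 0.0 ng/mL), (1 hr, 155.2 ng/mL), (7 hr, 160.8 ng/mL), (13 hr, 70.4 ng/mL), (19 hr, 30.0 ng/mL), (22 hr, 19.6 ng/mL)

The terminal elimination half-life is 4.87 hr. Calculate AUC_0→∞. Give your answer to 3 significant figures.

AUC = 2230 ng/mL·hr

Trapezoidal AUC_0→22:
  [0→1]: (0.0+155.2)/2 × 1 = 77.6
  [1→7]: (155.2+160.8)/2 × 6 = 948.0
  [7→13]: (160.8+70.4)/2 × 6 = 693.6
  [13→19]: (70.4+30.0)/2 × 6 = 301.2
  [19→22]: (30.0+19.6)/2 × 3 = 74.4
  Sum = 2094.8 ng/mL·hr
k_e = ln2 / t½ = 0.693147 / 4.87 = 0.1423 hr^-1
Extrapolated tail: C_last / k_e = 19.6 / 0.1423 = 137.737
AUC_0→∞ = 2094.8 + 137.737 = 2232.537 ng/mL·hr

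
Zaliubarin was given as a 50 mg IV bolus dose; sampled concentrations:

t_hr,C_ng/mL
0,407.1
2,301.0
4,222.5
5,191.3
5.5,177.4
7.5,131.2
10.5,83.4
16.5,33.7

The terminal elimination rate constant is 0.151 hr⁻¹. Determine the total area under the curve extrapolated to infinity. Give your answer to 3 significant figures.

Trapezoidal AUC_0→16.5:
  [0→2]: (407.1+301.0)/2 × 2 = 708.1
  [2→4]: (301.0+222.5)/2 × 2 = 523.5
  [4→5]: (222.5+191.3)/2 × 1 = 206.9
  [5→5.5]: (191.3+177.4)/2 × 0.5 = 92.175
  [5.5→7.5]: (177.4+131.2)/2 × 2 = 308.6
  [7.5→10.5]: (131.2+83.4)/2 × 3 = 321.9
  [10.5→16.5]: (83.4+33.7)/2 × 6 = 351.3
  Sum = 2512.475 ng/mL·hr
Extrapolated tail: C_last / k_e = 33.7 / 0.151 = 223.179
AUC_0→∞ = 2512.475 + 223.179 = 2735.654 ng/mL·hr

AUC = 2740 ng/mL·hr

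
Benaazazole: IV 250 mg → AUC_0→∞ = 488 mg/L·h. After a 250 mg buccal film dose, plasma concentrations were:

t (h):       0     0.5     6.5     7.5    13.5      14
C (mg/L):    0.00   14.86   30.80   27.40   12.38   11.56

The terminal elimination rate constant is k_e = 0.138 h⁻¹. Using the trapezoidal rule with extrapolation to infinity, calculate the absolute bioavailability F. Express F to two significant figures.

F = 0.78

Trapezoidal AUC_0→14 (buccal film):
  [0→0.5]: (0.00+14.86)/2 × 0.5 = 3.715
  [0.5→6.5]: (14.86+30.80)/2 × 6 = 136.98
  [6.5→7.5]: (30.80+27.40)/2 × 1 = 29.1
  [7.5→13.5]: (27.40+12.38)/2 × 6 = 119.34
  [13.5→14]: (12.38+11.56)/2 × 0.5 = 5.985
  Sum = 295.12 mg/L·h
Tail: C_last/k_e = 11.56/0.138 = 83.768
AUC_0→∞ (buccal film) = 295.12 + 83.768 = 378.888 mg/L·h
F = (AUC_ev/D_ev)/(AUC_iv/D_iv) = (378.888/250)/(488/250) = 1.515552/1.952 = 0.7764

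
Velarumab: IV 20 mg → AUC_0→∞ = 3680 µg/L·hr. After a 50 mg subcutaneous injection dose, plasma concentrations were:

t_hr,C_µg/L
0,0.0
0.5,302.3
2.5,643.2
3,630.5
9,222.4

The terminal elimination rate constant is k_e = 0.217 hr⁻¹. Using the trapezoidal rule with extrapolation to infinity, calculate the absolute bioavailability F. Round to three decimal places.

Trapezoidal AUC_0→9 (subcutaneous injection):
  [0→0.5]: (0.0+302.3)/2 × 0.5 = 75.575
  [0.5→2.5]: (302.3+643.2)/2 × 2 = 945.5
  [2.5→3]: (643.2+630.5)/2 × 0.5 = 318.425
  [3→9]: (630.5+222.4)/2 × 6 = 2558.7
  Sum = 3898.2 µg/L·hr
Tail: C_last/k_e = 222.4/0.217 = 1024.885
AUC_0→∞ (subcutaneous injection) = 3898.2 + 1024.885 = 4923.085 µg/L·hr
F = (AUC_ev/D_ev)/(AUC_iv/D_iv) = (4923.085/50)/(3680/20) = 98.4617/184 = 0.5351

F = 0.535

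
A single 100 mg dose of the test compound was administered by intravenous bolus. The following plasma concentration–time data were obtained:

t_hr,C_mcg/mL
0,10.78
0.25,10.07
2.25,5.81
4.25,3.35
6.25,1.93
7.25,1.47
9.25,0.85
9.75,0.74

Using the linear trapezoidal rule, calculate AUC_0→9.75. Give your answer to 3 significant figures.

AUC = 37.3 mcg/mL·hr

Trapezoidal AUC_0→9.75:
  [0→0.25]: (10.78+10.07)/2 × 0.25 = 2.60625
  [0.25→2.25]: (10.07+5.81)/2 × 2 = 15.88
  [2.25→4.25]: (5.81+3.35)/2 × 2 = 9.16
  [4.25→6.25]: (3.35+1.93)/2 × 2 = 5.28
  [6.25→7.25]: (1.93+1.47)/2 × 1 = 1.7
  [7.25→9.25]: (1.47+0.85)/2 × 2 = 2.32
  [9.25→9.75]: (0.85+0.74)/2 × 0.5 = 0.3975
  Sum = 37.34375 mcg/mL·hr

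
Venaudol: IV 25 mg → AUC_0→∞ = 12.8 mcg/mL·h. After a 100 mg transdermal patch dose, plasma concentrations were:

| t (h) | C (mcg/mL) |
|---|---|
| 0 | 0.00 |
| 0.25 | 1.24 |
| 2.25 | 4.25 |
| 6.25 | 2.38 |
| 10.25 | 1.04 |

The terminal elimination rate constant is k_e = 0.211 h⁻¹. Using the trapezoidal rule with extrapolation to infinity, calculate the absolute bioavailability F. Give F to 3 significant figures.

F = 0.599

Trapezoidal AUC_0→10.25 (transdermal patch):
  [0→0.25]: (0.00+1.24)/2 × 0.25 = 0.155
  [0.25→2.25]: (1.24+4.25)/2 × 2 = 5.49
  [2.25→6.25]: (4.25+2.38)/2 × 4 = 13.26
  [6.25→10.25]: (2.38+1.04)/2 × 4 = 6.84
  Sum = 25.745 mcg/mL·h
Tail: C_last/k_e = 1.04/0.211 = 4.929
AUC_0→∞ (transdermal patch) = 25.745 + 4.929 = 30.674 mcg/mL·h
F = (AUC_ev/D_ev)/(AUC_iv/D_iv) = (30.674/100)/(12.8/25) = 0.30674/0.512 = 0.5991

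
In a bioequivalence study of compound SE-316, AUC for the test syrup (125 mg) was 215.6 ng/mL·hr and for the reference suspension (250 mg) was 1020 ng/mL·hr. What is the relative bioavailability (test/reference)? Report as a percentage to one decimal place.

F_rel = (AUC_test/D_test) / (AUC_ref/D_ref)
      = (215.6/125) / (1020/250)
      = 1.7248 / 4.08 = 0.4227 = 42.27%

F_rel = 42.3%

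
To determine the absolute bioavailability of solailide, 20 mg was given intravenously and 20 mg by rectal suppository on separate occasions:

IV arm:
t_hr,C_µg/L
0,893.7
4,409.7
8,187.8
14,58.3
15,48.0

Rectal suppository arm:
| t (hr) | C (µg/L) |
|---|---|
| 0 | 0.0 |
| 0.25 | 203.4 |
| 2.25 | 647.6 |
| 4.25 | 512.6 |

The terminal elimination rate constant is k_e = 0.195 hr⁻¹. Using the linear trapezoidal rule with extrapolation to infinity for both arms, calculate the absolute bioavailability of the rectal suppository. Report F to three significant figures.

F = 0.964

Trapezoidal AUC_0→15 (IV):
  [0→4]: (893.7+409.7)/2 × 4 = 2606.8
  [4→8]: (409.7+187.8)/2 × 4 = 1195.0
  [8→14]: (187.8+58.3)/2 × 6 = 738.3
  [14→15]: (58.3+48.0)/2 × 1 = 53.15
  Sum = 4593.25 µg/L·hr
IV tail: 48.0/0.195 = 246.154; AUC_iv,0→∞ = 4593.25 + 246.154 = 4839.404 µg/L·hr
Trapezoidal AUC_0→4.25 (rectal suppository):
  [0→0.25]: (0.0+203.4)/2 × 0.25 = 25.425
  [0.25→2.25]: (203.4+647.6)/2 × 2 = 851.0
  [2.25→4.25]: (647.6+512.6)/2 × 2 = 1160.2
  Sum = 2036.625 µg/L·hr
rectal suppository tail: 512.6/0.195 = 2628.718; AUC_ev,0→∞ = 2036.625 + 2628.718 = 4665.343 µg/L·hr
F = (AUC_ev/D_ev)/(AUC_iv/D_iv) = (4665.343/20)/(4839.404/20) = 233.26715/241.9702 = 0.9640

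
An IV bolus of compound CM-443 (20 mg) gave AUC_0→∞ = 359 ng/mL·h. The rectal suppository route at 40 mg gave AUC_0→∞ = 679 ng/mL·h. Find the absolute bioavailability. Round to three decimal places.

F = 0.946

F = (AUC_ev / D_ev) / (AUC_iv / D_iv)
  = (679/40) / (359/20)
  = 16.975 / 17.95 = 0.9457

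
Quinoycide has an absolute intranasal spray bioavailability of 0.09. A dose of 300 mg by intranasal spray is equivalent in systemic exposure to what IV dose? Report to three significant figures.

D_iv = 27.0 mg

Systemic exposure from an extravascular dose = F × D_ev, so the equivalent IV dose is F × D_ev.
D_iv = F × D_ev = 0.09 × 300 = 27 mg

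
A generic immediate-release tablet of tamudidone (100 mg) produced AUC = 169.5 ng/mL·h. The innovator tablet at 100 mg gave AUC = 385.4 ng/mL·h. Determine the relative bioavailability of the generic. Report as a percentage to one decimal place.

F_rel = 44.0%

F_rel = (AUC_test/D_test) / (AUC_ref/D_ref)
      = (169.5/100) / (385.4/100)
      = 1.695 / 3.854 = 0.4398 = 43.98%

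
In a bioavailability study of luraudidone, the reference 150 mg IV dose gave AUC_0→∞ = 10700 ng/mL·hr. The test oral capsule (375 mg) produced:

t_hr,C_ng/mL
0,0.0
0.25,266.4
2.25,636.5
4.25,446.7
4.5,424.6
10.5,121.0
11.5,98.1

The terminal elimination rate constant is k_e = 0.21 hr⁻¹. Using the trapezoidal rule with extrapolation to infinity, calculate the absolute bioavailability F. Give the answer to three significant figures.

F = 0.162

Trapezoidal AUC_0→11.5 (oral capsule):
  [0→0.25]: (0.0+266.4)/2 × 0.25 = 33.3
  [0.25→2.25]: (266.4+636.5)/2 × 2 = 902.9
  [2.25→4.25]: (636.5+446.7)/2 × 2 = 1083.2
  [4.25→4.5]: (446.7+424.6)/2 × 0.25 = 108.9125
  [4.5→10.5]: (424.6+121.0)/2 × 6 = 1636.8
  [10.5→11.5]: (121.0+98.1)/2 × 1 = 109.55
  Sum = 3874.6625 ng/mL·hr
Tail: C_last/k_e = 98.1/0.21 = 467.143
AUC_0→∞ (oral capsule) = 3874.6625 + 467.143 = 4341.8055 ng/mL·hr
F = (AUC_ev/D_ev)/(AUC_iv/D_iv) = (4341.8055/375)/(10700/150) = 11.578148/71.3333 = 0.1623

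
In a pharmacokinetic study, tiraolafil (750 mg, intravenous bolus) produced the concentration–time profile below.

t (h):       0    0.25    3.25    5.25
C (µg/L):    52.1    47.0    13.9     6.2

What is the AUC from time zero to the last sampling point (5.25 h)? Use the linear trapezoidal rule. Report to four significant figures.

Trapezoidal AUC_0→5.25:
  [0→0.25]: (52.1+47.0)/2 × 0.25 = 12.3875
  [0.25→3.25]: (47.0+13.9)/2 × 3 = 91.35
  [3.25→5.25]: (13.9+6.2)/2 × 2 = 20.1
  Sum = 123.8375 µg/L·h

AUC = 123.8 µg/L·h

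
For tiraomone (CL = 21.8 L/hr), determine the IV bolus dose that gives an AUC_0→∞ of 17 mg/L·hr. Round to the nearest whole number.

Dose_iv = CL × AUC_0→∞
     = 21.8 × 17 = 370.6 mg

Dose = 371 mg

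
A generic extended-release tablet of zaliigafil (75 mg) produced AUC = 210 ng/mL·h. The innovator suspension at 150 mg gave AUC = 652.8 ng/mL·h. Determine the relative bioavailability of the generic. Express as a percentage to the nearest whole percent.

F_rel = 64%

F_rel = (AUC_test/D_test) / (AUC_ref/D_ref)
      = (210/75) / (652.8/150)
      = 2.8 / 4.352 = 0.6434 = 64.34%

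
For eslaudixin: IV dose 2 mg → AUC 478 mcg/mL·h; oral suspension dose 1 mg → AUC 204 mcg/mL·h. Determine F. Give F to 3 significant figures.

F = (AUC_ev / D_ev) / (AUC_iv / D_iv)
  = (204/1) / (478/2)
  = 204 / 239 = 0.8536

F = 0.854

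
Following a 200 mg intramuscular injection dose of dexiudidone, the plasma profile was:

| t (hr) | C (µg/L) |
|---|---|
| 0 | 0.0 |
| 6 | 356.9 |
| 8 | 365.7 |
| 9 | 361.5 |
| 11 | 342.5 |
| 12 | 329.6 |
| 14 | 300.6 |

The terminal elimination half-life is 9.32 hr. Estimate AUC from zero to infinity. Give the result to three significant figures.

Trapezoidal AUC_0→14:
  [0→6]: (0.0+356.9)/2 × 6 = 1070.7
  [6→8]: (356.9+365.7)/2 × 2 = 722.6
  [8→9]: (365.7+361.5)/2 × 1 = 363.6
  [9→11]: (361.5+342.5)/2 × 2 = 704.0
  [11→12]: (342.5+329.6)/2 × 1 = 336.05
  [12→14]: (329.6+300.6)/2 × 2 = 630.2
  Sum = 3827.15 µg/L·hr
k_e = ln2 / t½ = 0.693147 / 9.32 = 0.0744 hr^-1
Extrapolated tail: C_last / k_e = 300.6 / 0.0744 = 4040.323
AUC_0→∞ = 3827.15 + 4040.323 = 7867.473 µg/L·hr

AUC = 7870 µg/L·hr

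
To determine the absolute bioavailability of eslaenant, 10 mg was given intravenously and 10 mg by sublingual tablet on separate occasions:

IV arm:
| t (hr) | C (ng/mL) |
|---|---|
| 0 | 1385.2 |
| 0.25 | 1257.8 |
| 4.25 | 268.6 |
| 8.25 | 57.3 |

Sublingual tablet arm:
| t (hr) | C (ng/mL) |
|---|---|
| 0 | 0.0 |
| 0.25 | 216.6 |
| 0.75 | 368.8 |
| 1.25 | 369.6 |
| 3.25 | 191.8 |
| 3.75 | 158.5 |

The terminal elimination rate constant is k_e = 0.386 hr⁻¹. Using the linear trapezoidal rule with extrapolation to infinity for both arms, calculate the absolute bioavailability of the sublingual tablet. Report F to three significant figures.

Trapezoidal AUC_0→8.25 (IV):
  [0→0.25]: (1385.2+1257.8)/2 × 0.25 = 330.375
  [0.25→4.25]: (1257.8+268.6)/2 × 4 = 3052.8
  [4.25→8.25]: (268.6+57.3)/2 × 4 = 651.8
  Sum = 4034.975 ng/mL·hr
IV tail: 57.3/0.386 = 148.446; AUC_iv,0→∞ = 4034.975 + 148.446 = 4183.421 ng/mL·hr
Trapezoidal AUC_0→3.75 (sublingual tablet):
  [0→0.25]: (0.0+216.6)/2 × 0.25 = 27.075
  [0.25→0.75]: (216.6+368.8)/2 × 0.5 = 146.35
  [0.75→1.25]: (368.8+369.6)/2 × 0.5 = 184.6
  [1.25→3.25]: (369.6+191.8)/2 × 2 = 561.4
  [3.25→3.75]: (191.8+158.5)/2 × 0.5 = 87.575
  Sum = 1007.0 ng/mL·hr
sublingual tablet tail: 158.5/0.386 = 410.622; AUC_ev,0→∞ = 1007.0 + 410.622 = 1417.622 ng/mL·hr
F = (AUC_ev/D_ev)/(AUC_iv/D_iv) = (1417.622/10)/(4183.421/10) = 141.7622/418.3421 = 0.3389

F = 0.339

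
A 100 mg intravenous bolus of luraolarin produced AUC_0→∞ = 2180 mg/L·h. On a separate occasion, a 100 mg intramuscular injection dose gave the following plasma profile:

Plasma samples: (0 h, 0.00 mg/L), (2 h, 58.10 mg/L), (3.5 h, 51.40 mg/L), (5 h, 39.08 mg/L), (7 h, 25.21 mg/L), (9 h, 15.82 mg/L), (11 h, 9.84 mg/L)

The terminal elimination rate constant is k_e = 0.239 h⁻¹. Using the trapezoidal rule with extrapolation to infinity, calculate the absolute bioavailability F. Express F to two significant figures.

Trapezoidal AUC_0→11 (intramuscular injection):
  [0→2]: (0.00+58.10)/2 × 2 = 58.1
  [2→3.5]: (58.10+51.40)/2 × 1.5 = 82.125
  [3.5→5]: (51.40+39.08)/2 × 1.5 = 67.86
  [5→7]: (39.08+25.21)/2 × 2 = 64.29
  [7→9]: (25.21+15.82)/2 × 2 = 41.03
  [9→11]: (15.82+9.84)/2 × 2 = 25.66
  Sum = 339.065 mg/L·h
Tail: C_last/k_e = 9.84/0.239 = 41.172
AUC_0→∞ (intramuscular injection) = 339.065 + 41.172 = 380.237 mg/L·h
F = (AUC_ev/D_ev)/(AUC_iv/D_iv) = (380.237/100)/(2180/100) = 3.80237/21.8 = 0.1744

F = 0.17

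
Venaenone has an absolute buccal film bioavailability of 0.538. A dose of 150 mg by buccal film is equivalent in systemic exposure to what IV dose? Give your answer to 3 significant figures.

Systemic exposure from an extravascular dose = F × D_ev, so the equivalent IV dose is F × D_ev.
D_iv = F × D_ev = 0.538 × 150 = 80.7 mg

D_iv = 80.7 mg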